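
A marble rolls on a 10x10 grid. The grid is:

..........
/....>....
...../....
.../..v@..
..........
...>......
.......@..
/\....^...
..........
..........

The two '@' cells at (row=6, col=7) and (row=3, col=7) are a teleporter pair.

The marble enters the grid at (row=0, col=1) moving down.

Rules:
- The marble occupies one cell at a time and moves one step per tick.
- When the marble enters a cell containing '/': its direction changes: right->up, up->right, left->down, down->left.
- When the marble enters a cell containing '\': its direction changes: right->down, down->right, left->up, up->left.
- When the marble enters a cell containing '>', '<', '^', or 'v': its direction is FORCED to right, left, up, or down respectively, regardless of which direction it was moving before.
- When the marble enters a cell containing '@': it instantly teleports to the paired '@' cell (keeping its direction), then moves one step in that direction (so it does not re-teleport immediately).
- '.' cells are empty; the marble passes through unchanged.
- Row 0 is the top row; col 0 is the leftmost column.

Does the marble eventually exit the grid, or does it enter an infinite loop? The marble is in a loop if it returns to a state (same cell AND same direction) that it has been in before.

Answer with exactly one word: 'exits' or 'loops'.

Step 1: enter (0,1), '.' pass, move down to (1,1)
Step 2: enter (1,1), '.' pass, move down to (2,1)
Step 3: enter (2,1), '.' pass, move down to (3,1)
Step 4: enter (3,1), '.' pass, move down to (4,1)
Step 5: enter (4,1), '.' pass, move down to (5,1)
Step 6: enter (5,1), '.' pass, move down to (6,1)
Step 7: enter (6,1), '.' pass, move down to (7,1)
Step 8: enter (7,1), '\' deflects down->right, move right to (7,2)
Step 9: enter (7,2), '.' pass, move right to (7,3)
Step 10: enter (7,3), '.' pass, move right to (7,4)
Step 11: enter (7,4), '.' pass, move right to (7,5)
Step 12: enter (7,5), '.' pass, move right to (7,6)
Step 13: enter (7,6), '^' forces right->up, move up to (6,6)
Step 14: enter (6,6), '.' pass, move up to (5,6)
Step 15: enter (5,6), '.' pass, move up to (4,6)
Step 16: enter (4,6), '.' pass, move up to (3,6)
Step 17: enter (3,6), 'v' forces up->down, move down to (4,6)
Step 18: enter (4,6), '.' pass, move down to (5,6)
Step 19: enter (5,6), '.' pass, move down to (6,6)
Step 20: enter (6,6), '.' pass, move down to (7,6)
Step 21: enter (7,6), '^' forces down->up, move up to (6,6)
Step 22: at (6,6) dir=up — LOOP DETECTED (seen before)

Answer: loops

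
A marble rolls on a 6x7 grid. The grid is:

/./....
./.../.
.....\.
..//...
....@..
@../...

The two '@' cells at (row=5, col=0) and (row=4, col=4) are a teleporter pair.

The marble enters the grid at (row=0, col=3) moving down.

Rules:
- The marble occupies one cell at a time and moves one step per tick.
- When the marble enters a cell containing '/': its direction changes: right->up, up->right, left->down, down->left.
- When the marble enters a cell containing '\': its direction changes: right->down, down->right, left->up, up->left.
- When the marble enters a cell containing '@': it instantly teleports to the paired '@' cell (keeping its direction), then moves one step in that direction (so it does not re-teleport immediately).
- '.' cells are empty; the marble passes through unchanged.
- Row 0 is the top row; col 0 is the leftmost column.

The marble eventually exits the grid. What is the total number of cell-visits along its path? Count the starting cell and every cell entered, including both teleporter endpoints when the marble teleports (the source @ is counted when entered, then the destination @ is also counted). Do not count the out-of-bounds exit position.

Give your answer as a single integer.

Step 1: enter (0,3), '.' pass, move down to (1,3)
Step 2: enter (1,3), '.' pass, move down to (2,3)
Step 3: enter (2,3), '.' pass, move down to (3,3)
Step 4: enter (3,3), '/' deflects down->left, move left to (3,2)
Step 5: enter (3,2), '/' deflects left->down, move down to (4,2)
Step 6: enter (4,2), '.' pass, move down to (5,2)
Step 7: enter (5,2), '.' pass, move down to (6,2)
Step 8: at (6,2) — EXIT via bottom edge, pos 2
Path length (cell visits): 7

Answer: 7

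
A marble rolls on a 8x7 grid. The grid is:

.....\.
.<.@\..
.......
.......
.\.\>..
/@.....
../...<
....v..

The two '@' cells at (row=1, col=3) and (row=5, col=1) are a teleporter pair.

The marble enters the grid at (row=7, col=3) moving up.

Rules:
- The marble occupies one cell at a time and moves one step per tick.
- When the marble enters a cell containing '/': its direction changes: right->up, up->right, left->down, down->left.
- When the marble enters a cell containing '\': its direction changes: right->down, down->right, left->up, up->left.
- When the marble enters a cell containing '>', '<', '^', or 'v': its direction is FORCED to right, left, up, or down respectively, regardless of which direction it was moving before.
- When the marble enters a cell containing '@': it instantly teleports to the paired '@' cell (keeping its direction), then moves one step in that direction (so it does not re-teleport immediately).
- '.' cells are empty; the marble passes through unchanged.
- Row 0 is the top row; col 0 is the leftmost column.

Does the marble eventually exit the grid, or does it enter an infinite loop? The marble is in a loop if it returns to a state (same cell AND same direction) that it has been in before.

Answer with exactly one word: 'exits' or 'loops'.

Step 1: enter (7,3), '.' pass, move up to (6,3)
Step 2: enter (6,3), '.' pass, move up to (5,3)
Step 3: enter (5,3), '.' pass, move up to (4,3)
Step 4: enter (4,3), '\' deflects up->left, move left to (4,2)
Step 5: enter (4,2), '.' pass, move left to (4,1)
Step 6: enter (4,1), '\' deflects left->up, move up to (3,1)
Step 7: enter (3,1), '.' pass, move up to (2,1)
Step 8: enter (2,1), '.' pass, move up to (1,1)
Step 9: enter (1,1), '<' forces up->left, move left to (1,0)
Step 10: enter (1,0), '.' pass, move left to (1,-1)
Step 11: at (1,-1) — EXIT via left edge, pos 1

Answer: exits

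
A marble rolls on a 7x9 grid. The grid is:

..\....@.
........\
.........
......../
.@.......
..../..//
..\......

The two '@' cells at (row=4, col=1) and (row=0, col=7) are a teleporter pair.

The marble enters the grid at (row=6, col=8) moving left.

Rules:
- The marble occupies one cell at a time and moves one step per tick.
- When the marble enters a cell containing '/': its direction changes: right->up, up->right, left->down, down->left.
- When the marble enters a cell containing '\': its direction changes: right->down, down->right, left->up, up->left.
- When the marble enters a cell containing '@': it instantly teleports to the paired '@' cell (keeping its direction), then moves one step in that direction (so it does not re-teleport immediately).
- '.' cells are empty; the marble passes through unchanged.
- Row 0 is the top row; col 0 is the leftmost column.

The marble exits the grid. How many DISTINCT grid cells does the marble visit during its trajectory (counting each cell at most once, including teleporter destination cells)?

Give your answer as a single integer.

Answer: 15

Derivation:
Step 1: enter (6,8), '.' pass, move left to (6,7)
Step 2: enter (6,7), '.' pass, move left to (6,6)
Step 3: enter (6,6), '.' pass, move left to (6,5)
Step 4: enter (6,5), '.' pass, move left to (6,4)
Step 5: enter (6,4), '.' pass, move left to (6,3)
Step 6: enter (6,3), '.' pass, move left to (6,2)
Step 7: enter (6,2), '\' deflects left->up, move up to (5,2)
Step 8: enter (5,2), '.' pass, move up to (4,2)
Step 9: enter (4,2), '.' pass, move up to (3,2)
Step 10: enter (3,2), '.' pass, move up to (2,2)
Step 11: enter (2,2), '.' pass, move up to (1,2)
Step 12: enter (1,2), '.' pass, move up to (0,2)
Step 13: enter (0,2), '\' deflects up->left, move left to (0,1)
Step 14: enter (0,1), '.' pass, move left to (0,0)
Step 15: enter (0,0), '.' pass, move left to (0,-1)
Step 16: at (0,-1) — EXIT via left edge, pos 0
Distinct cells visited: 15 (path length 15)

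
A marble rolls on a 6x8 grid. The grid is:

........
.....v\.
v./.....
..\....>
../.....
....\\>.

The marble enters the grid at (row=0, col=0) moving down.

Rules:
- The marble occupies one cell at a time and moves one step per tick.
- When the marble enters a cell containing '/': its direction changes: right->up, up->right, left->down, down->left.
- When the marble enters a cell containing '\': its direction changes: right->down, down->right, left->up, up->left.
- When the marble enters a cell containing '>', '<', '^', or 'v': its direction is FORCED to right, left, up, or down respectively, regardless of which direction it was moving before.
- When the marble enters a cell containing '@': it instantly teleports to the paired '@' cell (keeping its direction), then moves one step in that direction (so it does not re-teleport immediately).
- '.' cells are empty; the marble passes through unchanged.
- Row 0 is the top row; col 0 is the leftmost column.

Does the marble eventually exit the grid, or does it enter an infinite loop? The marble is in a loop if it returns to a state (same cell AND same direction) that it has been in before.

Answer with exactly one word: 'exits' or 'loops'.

Step 1: enter (0,0), '.' pass, move down to (1,0)
Step 2: enter (1,0), '.' pass, move down to (2,0)
Step 3: enter (2,0), 'v' forces down->down, move down to (3,0)
Step 4: enter (3,0), '.' pass, move down to (4,0)
Step 5: enter (4,0), '.' pass, move down to (5,0)
Step 6: enter (5,0), '.' pass, move down to (6,0)
Step 7: at (6,0) — EXIT via bottom edge, pos 0

Answer: exits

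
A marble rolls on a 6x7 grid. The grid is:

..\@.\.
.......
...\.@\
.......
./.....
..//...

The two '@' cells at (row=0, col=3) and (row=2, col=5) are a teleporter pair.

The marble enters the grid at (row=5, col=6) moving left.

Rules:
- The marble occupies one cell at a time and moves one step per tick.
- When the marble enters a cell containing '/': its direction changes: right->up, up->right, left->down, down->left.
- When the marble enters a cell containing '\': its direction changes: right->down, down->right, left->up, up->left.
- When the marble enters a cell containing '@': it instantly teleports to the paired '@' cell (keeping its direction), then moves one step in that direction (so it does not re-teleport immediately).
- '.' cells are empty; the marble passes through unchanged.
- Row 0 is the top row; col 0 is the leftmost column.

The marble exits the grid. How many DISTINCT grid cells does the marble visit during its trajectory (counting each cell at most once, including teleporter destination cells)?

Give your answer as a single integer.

Answer: 4

Derivation:
Step 1: enter (5,6), '.' pass, move left to (5,5)
Step 2: enter (5,5), '.' pass, move left to (5,4)
Step 3: enter (5,4), '.' pass, move left to (5,3)
Step 4: enter (5,3), '/' deflects left->down, move down to (6,3)
Step 5: at (6,3) — EXIT via bottom edge, pos 3
Distinct cells visited: 4 (path length 4)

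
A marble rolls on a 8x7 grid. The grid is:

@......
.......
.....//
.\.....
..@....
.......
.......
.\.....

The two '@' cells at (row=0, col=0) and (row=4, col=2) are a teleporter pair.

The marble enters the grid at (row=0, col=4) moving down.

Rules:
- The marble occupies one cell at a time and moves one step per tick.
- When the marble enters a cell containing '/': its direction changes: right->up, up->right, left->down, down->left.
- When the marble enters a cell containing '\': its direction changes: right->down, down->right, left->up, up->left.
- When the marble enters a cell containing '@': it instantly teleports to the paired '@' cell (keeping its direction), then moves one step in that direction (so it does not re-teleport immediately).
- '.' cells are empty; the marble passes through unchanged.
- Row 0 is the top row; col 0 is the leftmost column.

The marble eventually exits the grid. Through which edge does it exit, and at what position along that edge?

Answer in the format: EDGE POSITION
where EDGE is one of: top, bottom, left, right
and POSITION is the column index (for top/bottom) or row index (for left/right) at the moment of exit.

Answer: bottom 4

Derivation:
Step 1: enter (0,4), '.' pass, move down to (1,4)
Step 2: enter (1,4), '.' pass, move down to (2,4)
Step 3: enter (2,4), '.' pass, move down to (3,4)
Step 4: enter (3,4), '.' pass, move down to (4,4)
Step 5: enter (4,4), '.' pass, move down to (5,4)
Step 6: enter (5,4), '.' pass, move down to (6,4)
Step 7: enter (6,4), '.' pass, move down to (7,4)
Step 8: enter (7,4), '.' pass, move down to (8,4)
Step 9: at (8,4) — EXIT via bottom edge, pos 4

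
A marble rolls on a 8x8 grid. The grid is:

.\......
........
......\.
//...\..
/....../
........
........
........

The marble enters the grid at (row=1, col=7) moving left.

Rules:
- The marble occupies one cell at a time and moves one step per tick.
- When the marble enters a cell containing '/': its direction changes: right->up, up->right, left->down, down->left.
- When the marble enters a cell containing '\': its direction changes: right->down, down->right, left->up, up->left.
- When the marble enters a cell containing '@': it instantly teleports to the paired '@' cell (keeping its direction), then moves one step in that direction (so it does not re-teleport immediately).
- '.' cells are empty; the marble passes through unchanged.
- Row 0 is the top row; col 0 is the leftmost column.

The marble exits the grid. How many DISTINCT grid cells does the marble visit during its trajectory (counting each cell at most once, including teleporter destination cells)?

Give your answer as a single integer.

Answer: 8

Derivation:
Step 1: enter (1,7), '.' pass, move left to (1,6)
Step 2: enter (1,6), '.' pass, move left to (1,5)
Step 3: enter (1,5), '.' pass, move left to (1,4)
Step 4: enter (1,4), '.' pass, move left to (1,3)
Step 5: enter (1,3), '.' pass, move left to (1,2)
Step 6: enter (1,2), '.' pass, move left to (1,1)
Step 7: enter (1,1), '.' pass, move left to (1,0)
Step 8: enter (1,0), '.' pass, move left to (1,-1)
Step 9: at (1,-1) — EXIT via left edge, pos 1
Distinct cells visited: 8 (path length 8)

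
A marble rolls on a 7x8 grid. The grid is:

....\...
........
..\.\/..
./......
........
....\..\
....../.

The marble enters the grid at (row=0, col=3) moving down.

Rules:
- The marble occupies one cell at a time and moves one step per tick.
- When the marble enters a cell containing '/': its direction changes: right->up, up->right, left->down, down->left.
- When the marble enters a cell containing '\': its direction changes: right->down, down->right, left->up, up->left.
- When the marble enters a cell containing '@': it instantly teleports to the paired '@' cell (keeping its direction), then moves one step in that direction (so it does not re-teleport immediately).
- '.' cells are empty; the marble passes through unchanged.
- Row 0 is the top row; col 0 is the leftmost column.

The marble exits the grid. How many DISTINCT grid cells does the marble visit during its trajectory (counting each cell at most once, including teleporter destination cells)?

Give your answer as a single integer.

Step 1: enter (0,3), '.' pass, move down to (1,3)
Step 2: enter (1,3), '.' pass, move down to (2,3)
Step 3: enter (2,3), '.' pass, move down to (3,3)
Step 4: enter (3,3), '.' pass, move down to (4,3)
Step 5: enter (4,3), '.' pass, move down to (5,3)
Step 6: enter (5,3), '.' pass, move down to (6,3)
Step 7: enter (6,3), '.' pass, move down to (7,3)
Step 8: at (7,3) — EXIT via bottom edge, pos 3
Distinct cells visited: 7 (path length 7)

Answer: 7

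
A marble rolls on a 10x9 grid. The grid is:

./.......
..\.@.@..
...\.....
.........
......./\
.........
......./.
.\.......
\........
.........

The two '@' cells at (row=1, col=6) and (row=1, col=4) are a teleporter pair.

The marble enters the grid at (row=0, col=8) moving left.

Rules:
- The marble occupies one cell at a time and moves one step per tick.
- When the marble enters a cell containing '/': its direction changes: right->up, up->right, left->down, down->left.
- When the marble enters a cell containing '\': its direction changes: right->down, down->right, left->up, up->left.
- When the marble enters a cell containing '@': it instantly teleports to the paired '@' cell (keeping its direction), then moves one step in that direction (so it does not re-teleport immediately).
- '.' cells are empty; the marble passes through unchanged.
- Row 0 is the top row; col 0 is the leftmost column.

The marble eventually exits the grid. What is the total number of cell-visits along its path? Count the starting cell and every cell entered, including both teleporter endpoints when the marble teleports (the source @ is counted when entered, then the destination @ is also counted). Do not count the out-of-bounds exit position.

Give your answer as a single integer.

Step 1: enter (0,8), '.' pass, move left to (0,7)
Step 2: enter (0,7), '.' pass, move left to (0,6)
Step 3: enter (0,6), '.' pass, move left to (0,5)
Step 4: enter (0,5), '.' pass, move left to (0,4)
Step 5: enter (0,4), '.' pass, move left to (0,3)
Step 6: enter (0,3), '.' pass, move left to (0,2)
Step 7: enter (0,2), '.' pass, move left to (0,1)
Step 8: enter (0,1), '/' deflects left->down, move down to (1,1)
Step 9: enter (1,1), '.' pass, move down to (2,1)
Step 10: enter (2,1), '.' pass, move down to (3,1)
Step 11: enter (3,1), '.' pass, move down to (4,1)
Step 12: enter (4,1), '.' pass, move down to (5,1)
Step 13: enter (5,1), '.' pass, move down to (6,1)
Step 14: enter (6,1), '.' pass, move down to (7,1)
Step 15: enter (7,1), '\' deflects down->right, move right to (7,2)
Step 16: enter (7,2), '.' pass, move right to (7,3)
Step 17: enter (7,3), '.' pass, move right to (7,4)
Step 18: enter (7,4), '.' pass, move right to (7,5)
Step 19: enter (7,5), '.' pass, move right to (7,6)
Step 20: enter (7,6), '.' pass, move right to (7,7)
Step 21: enter (7,7), '.' pass, move right to (7,8)
Step 22: enter (7,8), '.' pass, move right to (7,9)
Step 23: at (7,9) — EXIT via right edge, pos 7
Path length (cell visits): 22

Answer: 22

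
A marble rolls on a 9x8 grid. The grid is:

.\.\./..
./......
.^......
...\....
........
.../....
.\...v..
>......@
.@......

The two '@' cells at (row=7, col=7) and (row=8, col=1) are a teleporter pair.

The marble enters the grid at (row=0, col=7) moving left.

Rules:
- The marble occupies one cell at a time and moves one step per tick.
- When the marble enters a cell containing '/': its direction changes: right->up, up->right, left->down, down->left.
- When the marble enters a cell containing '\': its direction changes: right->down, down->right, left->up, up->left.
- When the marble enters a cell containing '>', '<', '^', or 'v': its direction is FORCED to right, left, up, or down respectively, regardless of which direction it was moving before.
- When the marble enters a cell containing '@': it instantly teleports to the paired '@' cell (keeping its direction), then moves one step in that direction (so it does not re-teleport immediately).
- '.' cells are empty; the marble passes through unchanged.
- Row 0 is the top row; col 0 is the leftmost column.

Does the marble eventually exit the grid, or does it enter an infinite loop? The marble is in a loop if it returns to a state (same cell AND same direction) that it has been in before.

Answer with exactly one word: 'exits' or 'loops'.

Step 1: enter (0,7), '.' pass, move left to (0,6)
Step 2: enter (0,6), '.' pass, move left to (0,5)
Step 3: enter (0,5), '/' deflects left->down, move down to (1,5)
Step 4: enter (1,5), '.' pass, move down to (2,5)
Step 5: enter (2,5), '.' pass, move down to (3,5)
Step 6: enter (3,5), '.' pass, move down to (4,5)
Step 7: enter (4,5), '.' pass, move down to (5,5)
Step 8: enter (5,5), '.' pass, move down to (6,5)
Step 9: enter (6,5), 'v' forces down->down, move down to (7,5)
Step 10: enter (7,5), '.' pass, move down to (8,5)
Step 11: enter (8,5), '.' pass, move down to (9,5)
Step 12: at (9,5) — EXIT via bottom edge, pos 5

Answer: exits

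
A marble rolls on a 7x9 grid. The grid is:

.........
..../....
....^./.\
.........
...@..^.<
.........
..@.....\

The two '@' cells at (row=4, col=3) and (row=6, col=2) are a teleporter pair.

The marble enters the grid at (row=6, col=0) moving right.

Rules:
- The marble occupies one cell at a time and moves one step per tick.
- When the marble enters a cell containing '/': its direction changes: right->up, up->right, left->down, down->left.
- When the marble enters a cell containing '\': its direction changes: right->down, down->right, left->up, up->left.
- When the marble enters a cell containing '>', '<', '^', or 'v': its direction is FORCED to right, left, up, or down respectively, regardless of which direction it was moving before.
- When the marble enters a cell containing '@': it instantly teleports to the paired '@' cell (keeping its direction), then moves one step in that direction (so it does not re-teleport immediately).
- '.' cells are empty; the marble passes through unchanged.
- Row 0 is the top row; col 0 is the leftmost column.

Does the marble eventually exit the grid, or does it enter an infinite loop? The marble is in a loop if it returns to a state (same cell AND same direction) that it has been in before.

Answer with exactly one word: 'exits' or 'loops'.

Step 1: enter (6,0), '.' pass, move right to (6,1)
Step 2: enter (6,1), '.' pass, move right to (6,2)
Step 3: enter (6,2), '@' teleport (6,2)->(4,3), also enter (4,3), move right to (4,4)
Step 4: enter (4,4), '.' pass, move right to (4,5)
Step 5: enter (4,5), '.' pass, move right to (4,6)
Step 6: enter (4,6), '^' forces right->up, move up to (3,6)
Step 7: enter (3,6), '.' pass, move up to (2,6)
Step 8: enter (2,6), '/' deflects up->right, move right to (2,7)
Step 9: enter (2,7), '.' pass, move right to (2,8)
Step 10: enter (2,8), '\' deflects right->down, move down to (3,8)
Step 11: enter (3,8), '.' pass, move down to (4,8)
Step 12: enter (4,8), '<' forces down->left, move left to (4,7)
Step 13: enter (4,7), '.' pass, move left to (4,6)
Step 14: enter (4,6), '^' forces left->up, move up to (3,6)
Step 15: at (3,6) dir=up — LOOP DETECTED (seen before)

Answer: loops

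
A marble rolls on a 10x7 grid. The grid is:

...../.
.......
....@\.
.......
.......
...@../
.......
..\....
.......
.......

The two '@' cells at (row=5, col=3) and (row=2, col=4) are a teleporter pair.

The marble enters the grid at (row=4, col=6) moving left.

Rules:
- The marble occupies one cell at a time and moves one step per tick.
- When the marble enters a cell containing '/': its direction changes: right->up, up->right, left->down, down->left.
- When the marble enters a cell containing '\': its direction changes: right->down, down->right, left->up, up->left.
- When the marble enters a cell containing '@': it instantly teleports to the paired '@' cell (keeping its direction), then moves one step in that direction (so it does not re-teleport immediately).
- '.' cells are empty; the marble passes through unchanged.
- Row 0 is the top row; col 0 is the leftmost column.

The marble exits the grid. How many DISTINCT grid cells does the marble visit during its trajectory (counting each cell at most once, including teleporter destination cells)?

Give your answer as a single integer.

Step 1: enter (4,6), '.' pass, move left to (4,5)
Step 2: enter (4,5), '.' pass, move left to (4,4)
Step 3: enter (4,4), '.' pass, move left to (4,3)
Step 4: enter (4,3), '.' pass, move left to (4,2)
Step 5: enter (4,2), '.' pass, move left to (4,1)
Step 6: enter (4,1), '.' pass, move left to (4,0)
Step 7: enter (4,0), '.' pass, move left to (4,-1)
Step 8: at (4,-1) — EXIT via left edge, pos 4
Distinct cells visited: 7 (path length 7)

Answer: 7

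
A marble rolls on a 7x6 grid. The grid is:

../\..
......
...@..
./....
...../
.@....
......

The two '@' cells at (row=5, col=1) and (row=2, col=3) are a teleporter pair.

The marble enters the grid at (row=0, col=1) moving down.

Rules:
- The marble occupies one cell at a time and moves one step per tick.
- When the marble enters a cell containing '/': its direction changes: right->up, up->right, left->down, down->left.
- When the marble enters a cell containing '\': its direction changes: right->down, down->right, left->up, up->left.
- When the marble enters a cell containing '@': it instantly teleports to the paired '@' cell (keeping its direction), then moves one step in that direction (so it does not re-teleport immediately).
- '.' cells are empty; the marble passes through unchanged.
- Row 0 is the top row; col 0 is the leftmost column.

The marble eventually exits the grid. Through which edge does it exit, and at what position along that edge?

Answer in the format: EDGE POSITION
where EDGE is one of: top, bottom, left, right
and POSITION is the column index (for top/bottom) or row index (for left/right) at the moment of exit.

Answer: left 3

Derivation:
Step 1: enter (0,1), '.' pass, move down to (1,1)
Step 2: enter (1,1), '.' pass, move down to (2,1)
Step 3: enter (2,1), '.' pass, move down to (3,1)
Step 4: enter (3,1), '/' deflects down->left, move left to (3,0)
Step 5: enter (3,0), '.' pass, move left to (3,-1)
Step 6: at (3,-1) — EXIT via left edge, pos 3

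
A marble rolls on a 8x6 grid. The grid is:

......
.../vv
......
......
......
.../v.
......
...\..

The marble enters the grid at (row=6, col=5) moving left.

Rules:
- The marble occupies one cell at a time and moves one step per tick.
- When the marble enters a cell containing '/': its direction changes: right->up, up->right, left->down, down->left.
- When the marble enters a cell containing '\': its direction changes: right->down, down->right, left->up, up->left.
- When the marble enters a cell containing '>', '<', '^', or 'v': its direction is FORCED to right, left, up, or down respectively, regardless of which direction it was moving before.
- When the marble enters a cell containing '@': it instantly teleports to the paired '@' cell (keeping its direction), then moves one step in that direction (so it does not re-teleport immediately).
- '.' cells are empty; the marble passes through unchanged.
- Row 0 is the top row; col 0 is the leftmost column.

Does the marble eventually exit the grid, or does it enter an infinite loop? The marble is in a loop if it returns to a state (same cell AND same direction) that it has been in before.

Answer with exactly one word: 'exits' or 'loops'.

Answer: exits

Derivation:
Step 1: enter (6,5), '.' pass, move left to (6,4)
Step 2: enter (6,4), '.' pass, move left to (6,3)
Step 3: enter (6,3), '.' pass, move left to (6,2)
Step 4: enter (6,2), '.' pass, move left to (6,1)
Step 5: enter (6,1), '.' pass, move left to (6,0)
Step 6: enter (6,0), '.' pass, move left to (6,-1)
Step 7: at (6,-1) — EXIT via left edge, pos 6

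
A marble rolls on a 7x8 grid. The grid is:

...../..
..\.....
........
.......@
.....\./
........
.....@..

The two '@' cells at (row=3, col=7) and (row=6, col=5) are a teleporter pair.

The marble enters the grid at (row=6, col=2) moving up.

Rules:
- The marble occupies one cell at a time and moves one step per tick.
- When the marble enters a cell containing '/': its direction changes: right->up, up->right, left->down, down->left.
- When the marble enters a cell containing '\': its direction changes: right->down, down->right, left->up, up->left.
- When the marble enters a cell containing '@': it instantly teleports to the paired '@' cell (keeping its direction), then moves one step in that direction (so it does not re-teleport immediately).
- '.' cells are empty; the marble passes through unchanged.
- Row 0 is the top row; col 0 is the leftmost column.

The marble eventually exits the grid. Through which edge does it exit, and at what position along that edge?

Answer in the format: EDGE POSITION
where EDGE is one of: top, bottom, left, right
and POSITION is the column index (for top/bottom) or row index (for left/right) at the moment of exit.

Step 1: enter (6,2), '.' pass, move up to (5,2)
Step 2: enter (5,2), '.' pass, move up to (4,2)
Step 3: enter (4,2), '.' pass, move up to (3,2)
Step 4: enter (3,2), '.' pass, move up to (2,2)
Step 5: enter (2,2), '.' pass, move up to (1,2)
Step 6: enter (1,2), '\' deflects up->left, move left to (1,1)
Step 7: enter (1,1), '.' pass, move left to (1,0)
Step 8: enter (1,0), '.' pass, move left to (1,-1)
Step 9: at (1,-1) — EXIT via left edge, pos 1

Answer: left 1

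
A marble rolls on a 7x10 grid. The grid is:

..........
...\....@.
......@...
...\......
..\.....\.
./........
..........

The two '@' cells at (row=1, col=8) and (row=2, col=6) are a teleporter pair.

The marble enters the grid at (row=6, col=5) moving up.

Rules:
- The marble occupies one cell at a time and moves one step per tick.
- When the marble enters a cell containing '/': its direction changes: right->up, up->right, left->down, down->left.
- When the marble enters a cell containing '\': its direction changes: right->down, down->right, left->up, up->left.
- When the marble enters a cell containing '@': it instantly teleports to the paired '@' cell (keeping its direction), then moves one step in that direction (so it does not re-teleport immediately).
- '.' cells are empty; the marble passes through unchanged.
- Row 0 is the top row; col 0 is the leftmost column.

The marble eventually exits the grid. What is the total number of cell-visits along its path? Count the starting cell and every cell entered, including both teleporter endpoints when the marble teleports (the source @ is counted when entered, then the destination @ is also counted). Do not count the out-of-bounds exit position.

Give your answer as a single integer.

Answer: 7

Derivation:
Step 1: enter (6,5), '.' pass, move up to (5,5)
Step 2: enter (5,5), '.' pass, move up to (4,5)
Step 3: enter (4,5), '.' pass, move up to (3,5)
Step 4: enter (3,5), '.' pass, move up to (2,5)
Step 5: enter (2,5), '.' pass, move up to (1,5)
Step 6: enter (1,5), '.' pass, move up to (0,5)
Step 7: enter (0,5), '.' pass, move up to (-1,5)
Step 8: at (-1,5) — EXIT via top edge, pos 5
Path length (cell visits): 7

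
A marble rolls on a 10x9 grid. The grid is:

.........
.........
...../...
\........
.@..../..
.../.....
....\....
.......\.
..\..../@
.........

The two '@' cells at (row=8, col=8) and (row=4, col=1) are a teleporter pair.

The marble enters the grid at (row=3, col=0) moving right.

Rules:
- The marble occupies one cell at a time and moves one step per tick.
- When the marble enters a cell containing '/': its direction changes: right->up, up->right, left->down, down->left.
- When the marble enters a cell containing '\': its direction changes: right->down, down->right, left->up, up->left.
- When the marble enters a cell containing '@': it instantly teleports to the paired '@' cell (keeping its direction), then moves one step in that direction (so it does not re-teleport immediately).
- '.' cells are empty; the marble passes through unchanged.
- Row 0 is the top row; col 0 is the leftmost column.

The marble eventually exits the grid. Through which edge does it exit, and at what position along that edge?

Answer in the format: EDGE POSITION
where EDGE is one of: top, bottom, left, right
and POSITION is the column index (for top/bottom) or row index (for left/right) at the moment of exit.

Answer: bottom 0

Derivation:
Step 1: enter (3,0), '\' deflects right->down, move down to (4,0)
Step 2: enter (4,0), '.' pass, move down to (5,0)
Step 3: enter (5,0), '.' pass, move down to (6,0)
Step 4: enter (6,0), '.' pass, move down to (7,0)
Step 5: enter (7,0), '.' pass, move down to (8,0)
Step 6: enter (8,0), '.' pass, move down to (9,0)
Step 7: enter (9,0), '.' pass, move down to (10,0)
Step 8: at (10,0) — EXIT via bottom edge, pos 0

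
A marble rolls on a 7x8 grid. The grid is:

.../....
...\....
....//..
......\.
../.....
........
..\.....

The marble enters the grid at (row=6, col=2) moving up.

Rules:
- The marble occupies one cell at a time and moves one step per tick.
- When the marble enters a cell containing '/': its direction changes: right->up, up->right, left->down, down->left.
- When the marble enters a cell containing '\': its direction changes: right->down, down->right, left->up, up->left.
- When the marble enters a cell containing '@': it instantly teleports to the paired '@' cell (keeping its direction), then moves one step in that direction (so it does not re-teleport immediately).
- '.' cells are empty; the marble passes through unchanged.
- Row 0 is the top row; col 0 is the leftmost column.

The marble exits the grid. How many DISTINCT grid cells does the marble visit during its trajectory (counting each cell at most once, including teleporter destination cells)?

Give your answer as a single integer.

Answer: 3

Derivation:
Step 1: enter (6,2), '\' deflects up->left, move left to (6,1)
Step 2: enter (6,1), '.' pass, move left to (6,0)
Step 3: enter (6,0), '.' pass, move left to (6,-1)
Step 4: at (6,-1) — EXIT via left edge, pos 6
Distinct cells visited: 3 (path length 3)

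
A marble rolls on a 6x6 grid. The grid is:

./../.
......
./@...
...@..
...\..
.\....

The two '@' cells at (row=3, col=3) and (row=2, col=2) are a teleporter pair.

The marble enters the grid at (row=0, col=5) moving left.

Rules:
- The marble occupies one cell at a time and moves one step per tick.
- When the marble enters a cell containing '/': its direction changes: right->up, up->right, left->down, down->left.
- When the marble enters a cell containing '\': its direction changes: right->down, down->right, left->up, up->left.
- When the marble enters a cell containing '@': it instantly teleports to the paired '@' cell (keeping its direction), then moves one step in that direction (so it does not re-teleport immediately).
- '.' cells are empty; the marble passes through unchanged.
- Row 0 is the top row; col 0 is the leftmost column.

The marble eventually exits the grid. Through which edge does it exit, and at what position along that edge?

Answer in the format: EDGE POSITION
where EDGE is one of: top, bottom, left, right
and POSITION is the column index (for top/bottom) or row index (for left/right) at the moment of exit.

Answer: bottom 4

Derivation:
Step 1: enter (0,5), '.' pass, move left to (0,4)
Step 2: enter (0,4), '/' deflects left->down, move down to (1,4)
Step 3: enter (1,4), '.' pass, move down to (2,4)
Step 4: enter (2,4), '.' pass, move down to (3,4)
Step 5: enter (3,4), '.' pass, move down to (4,4)
Step 6: enter (4,4), '.' pass, move down to (5,4)
Step 7: enter (5,4), '.' pass, move down to (6,4)
Step 8: at (6,4) — EXIT via bottom edge, pos 4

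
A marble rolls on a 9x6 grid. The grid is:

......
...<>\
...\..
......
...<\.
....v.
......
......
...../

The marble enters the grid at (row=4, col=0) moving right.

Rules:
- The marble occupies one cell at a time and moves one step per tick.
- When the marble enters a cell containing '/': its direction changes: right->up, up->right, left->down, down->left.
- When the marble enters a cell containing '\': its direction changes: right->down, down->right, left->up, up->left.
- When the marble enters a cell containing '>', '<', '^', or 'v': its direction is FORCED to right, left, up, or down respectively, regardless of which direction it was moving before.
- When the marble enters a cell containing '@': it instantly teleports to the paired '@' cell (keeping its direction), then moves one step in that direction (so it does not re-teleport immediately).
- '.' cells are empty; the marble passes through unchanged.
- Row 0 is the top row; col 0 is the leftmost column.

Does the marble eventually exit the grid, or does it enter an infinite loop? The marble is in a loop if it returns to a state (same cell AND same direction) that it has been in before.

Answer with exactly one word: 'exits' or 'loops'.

Step 1: enter (4,0), '.' pass, move right to (4,1)
Step 2: enter (4,1), '.' pass, move right to (4,2)
Step 3: enter (4,2), '.' pass, move right to (4,3)
Step 4: enter (4,3), '<' forces right->left, move left to (4,2)
Step 5: enter (4,2), '.' pass, move left to (4,1)
Step 6: enter (4,1), '.' pass, move left to (4,0)
Step 7: enter (4,0), '.' pass, move left to (4,-1)
Step 8: at (4,-1) — EXIT via left edge, pos 4

Answer: exits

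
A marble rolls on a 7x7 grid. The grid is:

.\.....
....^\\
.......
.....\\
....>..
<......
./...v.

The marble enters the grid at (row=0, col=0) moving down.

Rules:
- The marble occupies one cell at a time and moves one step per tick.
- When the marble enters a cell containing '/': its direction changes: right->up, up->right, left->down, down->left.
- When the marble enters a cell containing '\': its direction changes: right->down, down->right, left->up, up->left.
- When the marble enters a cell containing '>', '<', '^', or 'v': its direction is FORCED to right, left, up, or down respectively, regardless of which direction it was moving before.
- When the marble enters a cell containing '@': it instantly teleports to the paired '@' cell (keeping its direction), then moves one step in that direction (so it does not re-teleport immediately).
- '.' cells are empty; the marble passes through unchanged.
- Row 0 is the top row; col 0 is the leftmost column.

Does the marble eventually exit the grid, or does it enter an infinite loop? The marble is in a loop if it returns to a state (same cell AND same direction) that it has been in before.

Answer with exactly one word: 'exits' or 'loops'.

Step 1: enter (0,0), '.' pass, move down to (1,0)
Step 2: enter (1,0), '.' pass, move down to (2,0)
Step 3: enter (2,0), '.' pass, move down to (3,0)
Step 4: enter (3,0), '.' pass, move down to (4,0)
Step 5: enter (4,0), '.' pass, move down to (5,0)
Step 6: enter (5,0), '<' forces down->left, move left to (5,-1)
Step 7: at (5,-1) — EXIT via left edge, pos 5

Answer: exits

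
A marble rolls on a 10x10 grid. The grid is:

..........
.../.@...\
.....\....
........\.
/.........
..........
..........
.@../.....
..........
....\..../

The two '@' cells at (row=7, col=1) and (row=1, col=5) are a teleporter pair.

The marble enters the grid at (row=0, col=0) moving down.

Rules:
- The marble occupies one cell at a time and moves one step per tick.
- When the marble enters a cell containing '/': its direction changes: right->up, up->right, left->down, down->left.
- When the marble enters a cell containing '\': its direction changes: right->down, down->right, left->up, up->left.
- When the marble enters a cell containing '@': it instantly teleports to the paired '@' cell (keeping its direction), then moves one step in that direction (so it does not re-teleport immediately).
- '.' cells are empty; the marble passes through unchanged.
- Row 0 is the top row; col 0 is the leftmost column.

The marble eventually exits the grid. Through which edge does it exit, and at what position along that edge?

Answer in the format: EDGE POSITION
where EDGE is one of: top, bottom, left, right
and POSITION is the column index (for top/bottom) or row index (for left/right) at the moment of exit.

Answer: left 4

Derivation:
Step 1: enter (0,0), '.' pass, move down to (1,0)
Step 2: enter (1,0), '.' pass, move down to (2,0)
Step 3: enter (2,0), '.' pass, move down to (3,0)
Step 4: enter (3,0), '.' pass, move down to (4,0)
Step 5: enter (4,0), '/' deflects down->left, move left to (4,-1)
Step 6: at (4,-1) — EXIT via left edge, pos 4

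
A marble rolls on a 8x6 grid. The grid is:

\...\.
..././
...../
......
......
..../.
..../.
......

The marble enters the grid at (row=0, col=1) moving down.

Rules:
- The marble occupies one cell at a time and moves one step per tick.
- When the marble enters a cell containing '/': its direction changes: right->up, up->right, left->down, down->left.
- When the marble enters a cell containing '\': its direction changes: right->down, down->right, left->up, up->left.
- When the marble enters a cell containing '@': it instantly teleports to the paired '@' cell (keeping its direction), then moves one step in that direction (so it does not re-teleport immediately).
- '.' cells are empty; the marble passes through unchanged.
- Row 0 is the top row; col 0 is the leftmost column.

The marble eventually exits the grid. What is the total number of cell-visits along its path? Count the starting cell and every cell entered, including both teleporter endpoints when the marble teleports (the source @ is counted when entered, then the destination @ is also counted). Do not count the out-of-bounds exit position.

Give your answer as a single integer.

Answer: 8

Derivation:
Step 1: enter (0,1), '.' pass, move down to (1,1)
Step 2: enter (1,1), '.' pass, move down to (2,1)
Step 3: enter (2,1), '.' pass, move down to (3,1)
Step 4: enter (3,1), '.' pass, move down to (4,1)
Step 5: enter (4,1), '.' pass, move down to (5,1)
Step 6: enter (5,1), '.' pass, move down to (6,1)
Step 7: enter (6,1), '.' pass, move down to (7,1)
Step 8: enter (7,1), '.' pass, move down to (8,1)
Step 9: at (8,1) — EXIT via bottom edge, pos 1
Path length (cell visits): 8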